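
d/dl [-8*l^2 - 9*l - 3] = -16*l - 9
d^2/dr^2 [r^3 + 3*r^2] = 6*r + 6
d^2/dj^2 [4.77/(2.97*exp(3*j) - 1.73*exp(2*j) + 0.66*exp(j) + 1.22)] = ((-127.5021*exp(2*j) + 33.0084*exp(j) - 3.1482)*(2.97*exp(3*j) - 1.73*exp(2*j) + 0.66*exp(j) + 1.22) + 4.77*(8.91*exp(2*j) - 3.46*exp(j) + 0.66)*(17.82*exp(2*j) - 6.92*exp(j) + 1.32)*exp(j))*exp(j)/(2.97*exp(3*j) - 1.73*exp(2*j) + 0.66*exp(j) + 1.22)^3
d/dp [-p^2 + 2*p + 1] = 2 - 2*p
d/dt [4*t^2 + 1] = 8*t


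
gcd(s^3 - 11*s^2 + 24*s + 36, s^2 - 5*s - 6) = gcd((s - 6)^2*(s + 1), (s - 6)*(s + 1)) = s^2 - 5*s - 6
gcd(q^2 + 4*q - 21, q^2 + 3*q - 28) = q + 7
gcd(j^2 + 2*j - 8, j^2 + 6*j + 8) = j + 4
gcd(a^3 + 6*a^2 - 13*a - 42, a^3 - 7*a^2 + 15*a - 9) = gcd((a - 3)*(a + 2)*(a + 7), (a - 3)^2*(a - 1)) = a - 3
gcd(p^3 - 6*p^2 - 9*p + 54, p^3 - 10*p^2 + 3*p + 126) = p^2 - 3*p - 18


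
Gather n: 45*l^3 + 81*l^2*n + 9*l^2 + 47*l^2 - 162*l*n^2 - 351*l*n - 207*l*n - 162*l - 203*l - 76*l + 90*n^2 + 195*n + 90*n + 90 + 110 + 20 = 45*l^3 + 56*l^2 - 441*l + n^2*(90 - 162*l) + n*(81*l^2 - 558*l + 285) + 220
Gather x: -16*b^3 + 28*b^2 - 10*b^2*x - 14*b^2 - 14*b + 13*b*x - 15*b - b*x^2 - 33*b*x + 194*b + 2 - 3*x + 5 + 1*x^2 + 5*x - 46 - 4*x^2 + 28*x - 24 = -16*b^3 + 14*b^2 + 165*b + x^2*(-b - 3) + x*(-10*b^2 - 20*b + 30) - 63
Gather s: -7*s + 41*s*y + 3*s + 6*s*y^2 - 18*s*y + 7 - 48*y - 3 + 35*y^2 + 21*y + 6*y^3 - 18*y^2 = s*(6*y^2 + 23*y - 4) + 6*y^3 + 17*y^2 - 27*y + 4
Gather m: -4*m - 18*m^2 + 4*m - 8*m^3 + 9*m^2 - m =-8*m^3 - 9*m^2 - m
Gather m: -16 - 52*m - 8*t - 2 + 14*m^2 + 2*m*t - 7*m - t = 14*m^2 + m*(2*t - 59) - 9*t - 18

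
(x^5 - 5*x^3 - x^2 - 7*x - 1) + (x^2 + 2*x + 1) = x^5 - 5*x^3 - 5*x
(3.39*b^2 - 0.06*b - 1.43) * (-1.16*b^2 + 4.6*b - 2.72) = -3.9324*b^4 + 15.6636*b^3 - 7.838*b^2 - 6.4148*b + 3.8896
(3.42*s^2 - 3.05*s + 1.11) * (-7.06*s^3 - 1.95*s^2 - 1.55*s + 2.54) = -24.1452*s^5 + 14.864*s^4 - 7.1901*s^3 + 11.2498*s^2 - 9.4675*s + 2.8194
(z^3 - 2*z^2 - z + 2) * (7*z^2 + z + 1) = 7*z^5 - 13*z^4 - 8*z^3 + 11*z^2 + z + 2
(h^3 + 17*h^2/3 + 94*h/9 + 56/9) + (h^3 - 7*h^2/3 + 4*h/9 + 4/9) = 2*h^3 + 10*h^2/3 + 98*h/9 + 20/3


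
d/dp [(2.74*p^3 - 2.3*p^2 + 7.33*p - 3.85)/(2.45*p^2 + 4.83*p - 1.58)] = (6.713*p^4 + 26.4684*p^3 - 42.0551*p^2 + 26.133*p + 7.0141)/(6.0025*p^4 + 23.667*p^3 + 15.5869*p^2 - 15.2628*p + 2.4964)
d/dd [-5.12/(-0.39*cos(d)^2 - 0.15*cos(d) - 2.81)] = (3.9936*cos(d) + 0.768)*sin(d)/(0.39*cos(d)^2 + 0.15*cos(d) + 2.81)^2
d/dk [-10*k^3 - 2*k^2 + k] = -30*k^2 - 4*k + 1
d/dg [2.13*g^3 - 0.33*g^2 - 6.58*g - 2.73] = 6.39*g^2 - 0.66*g - 6.58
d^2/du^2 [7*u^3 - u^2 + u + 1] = 42*u - 2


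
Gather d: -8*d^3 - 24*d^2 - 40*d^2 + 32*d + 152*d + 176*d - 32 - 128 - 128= -8*d^3 - 64*d^2 + 360*d - 288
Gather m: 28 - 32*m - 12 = 16 - 32*m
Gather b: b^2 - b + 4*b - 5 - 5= b^2 + 3*b - 10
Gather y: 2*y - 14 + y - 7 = 3*y - 21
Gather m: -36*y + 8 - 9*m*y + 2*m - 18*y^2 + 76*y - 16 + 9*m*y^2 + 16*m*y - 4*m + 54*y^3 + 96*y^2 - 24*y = m*(9*y^2 + 7*y - 2) + 54*y^3 + 78*y^2 + 16*y - 8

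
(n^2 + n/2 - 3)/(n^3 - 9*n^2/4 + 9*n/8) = 4*(n + 2)/(n*(4*n - 3))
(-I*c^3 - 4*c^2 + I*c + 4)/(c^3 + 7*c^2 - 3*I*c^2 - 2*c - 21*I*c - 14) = (-I*c^3 - 4*c^2 + I*c + 4)/(c^3 + c^2*(7 - 3*I) - c*(2 + 21*I) - 14)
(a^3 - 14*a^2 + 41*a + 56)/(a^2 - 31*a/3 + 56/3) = 3*(a^2 - 6*a - 7)/(3*a - 7)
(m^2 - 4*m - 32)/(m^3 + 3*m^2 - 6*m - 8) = (m - 8)/(m^2 - m - 2)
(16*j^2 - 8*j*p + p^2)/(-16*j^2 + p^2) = (-4*j + p)/(4*j + p)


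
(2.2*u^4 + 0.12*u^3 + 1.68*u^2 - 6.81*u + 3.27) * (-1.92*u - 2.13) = -4.224*u^5 - 4.9164*u^4 - 3.4812*u^3 + 9.4968*u^2 + 8.2269*u - 6.9651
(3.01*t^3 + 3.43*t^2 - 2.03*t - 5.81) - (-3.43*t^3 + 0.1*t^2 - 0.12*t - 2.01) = 6.44*t^3 + 3.33*t^2 - 1.91*t - 3.8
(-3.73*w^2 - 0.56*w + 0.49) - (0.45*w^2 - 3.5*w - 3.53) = -4.18*w^2 + 2.94*w + 4.02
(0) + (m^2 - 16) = m^2 - 16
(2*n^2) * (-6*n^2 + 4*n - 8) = -12*n^4 + 8*n^3 - 16*n^2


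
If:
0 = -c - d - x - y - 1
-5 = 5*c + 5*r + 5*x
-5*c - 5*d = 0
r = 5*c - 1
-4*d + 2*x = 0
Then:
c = 0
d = 0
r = -1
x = 0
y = -1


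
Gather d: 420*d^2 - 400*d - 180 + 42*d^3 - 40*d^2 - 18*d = 42*d^3 + 380*d^2 - 418*d - 180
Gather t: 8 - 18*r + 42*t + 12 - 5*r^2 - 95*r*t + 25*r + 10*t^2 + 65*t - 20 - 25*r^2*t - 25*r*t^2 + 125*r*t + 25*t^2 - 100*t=-5*r^2 + 7*r + t^2*(35 - 25*r) + t*(-25*r^2 + 30*r + 7)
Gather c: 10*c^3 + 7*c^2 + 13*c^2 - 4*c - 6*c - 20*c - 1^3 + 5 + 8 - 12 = 10*c^3 + 20*c^2 - 30*c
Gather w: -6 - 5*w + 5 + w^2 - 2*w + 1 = w^2 - 7*w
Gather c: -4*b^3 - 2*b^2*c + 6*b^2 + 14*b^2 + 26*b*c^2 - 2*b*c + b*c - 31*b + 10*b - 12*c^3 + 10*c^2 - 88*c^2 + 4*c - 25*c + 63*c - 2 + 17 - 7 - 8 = -4*b^3 + 20*b^2 - 21*b - 12*c^3 + c^2*(26*b - 78) + c*(-2*b^2 - b + 42)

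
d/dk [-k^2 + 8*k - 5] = 8 - 2*k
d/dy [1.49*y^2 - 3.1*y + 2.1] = 2.98*y - 3.1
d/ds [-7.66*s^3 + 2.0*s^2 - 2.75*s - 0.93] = -22.98*s^2 + 4.0*s - 2.75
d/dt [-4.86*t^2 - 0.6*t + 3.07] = -9.72*t - 0.6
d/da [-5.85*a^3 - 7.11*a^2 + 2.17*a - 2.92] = -17.55*a^2 - 14.22*a + 2.17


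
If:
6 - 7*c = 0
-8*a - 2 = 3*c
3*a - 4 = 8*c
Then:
No Solution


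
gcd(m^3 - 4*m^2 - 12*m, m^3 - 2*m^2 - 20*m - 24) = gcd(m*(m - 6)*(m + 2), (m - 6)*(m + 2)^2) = m^2 - 4*m - 12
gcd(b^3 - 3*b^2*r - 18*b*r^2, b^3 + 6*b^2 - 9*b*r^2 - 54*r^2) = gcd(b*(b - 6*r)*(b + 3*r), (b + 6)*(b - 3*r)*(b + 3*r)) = b + 3*r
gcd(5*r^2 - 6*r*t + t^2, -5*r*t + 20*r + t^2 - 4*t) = 5*r - t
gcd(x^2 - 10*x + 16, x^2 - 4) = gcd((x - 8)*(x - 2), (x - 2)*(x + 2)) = x - 2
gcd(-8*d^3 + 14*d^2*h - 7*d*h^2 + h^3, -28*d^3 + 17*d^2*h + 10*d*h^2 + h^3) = d - h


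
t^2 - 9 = (t - 3)*(t + 3)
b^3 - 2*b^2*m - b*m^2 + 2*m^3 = (b - 2*m)*(b - m)*(b + m)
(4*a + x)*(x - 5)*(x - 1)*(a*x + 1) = 4*a^2*x^3 - 24*a^2*x^2 + 20*a^2*x + a*x^4 - 6*a*x^3 + 9*a*x^2 - 24*a*x + 20*a + x^3 - 6*x^2 + 5*x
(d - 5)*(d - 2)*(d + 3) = d^3 - 4*d^2 - 11*d + 30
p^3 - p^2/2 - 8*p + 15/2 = (p - 5/2)*(p - 1)*(p + 3)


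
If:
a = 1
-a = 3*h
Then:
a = 1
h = -1/3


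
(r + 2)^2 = r^2 + 4*r + 4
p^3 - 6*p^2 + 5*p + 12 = (p - 4)*(p - 3)*(p + 1)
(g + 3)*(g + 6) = g^2 + 9*g + 18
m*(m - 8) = m^2 - 8*m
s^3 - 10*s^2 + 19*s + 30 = (s - 6)*(s - 5)*(s + 1)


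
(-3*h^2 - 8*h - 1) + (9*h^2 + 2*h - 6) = 6*h^2 - 6*h - 7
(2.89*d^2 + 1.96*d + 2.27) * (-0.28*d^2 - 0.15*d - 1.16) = -0.8092*d^4 - 0.9823*d^3 - 4.282*d^2 - 2.6141*d - 2.6332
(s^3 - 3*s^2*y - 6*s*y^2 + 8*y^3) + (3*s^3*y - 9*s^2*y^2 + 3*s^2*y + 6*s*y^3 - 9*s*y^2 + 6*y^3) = 3*s^3*y + s^3 - 9*s^2*y^2 + 6*s*y^3 - 15*s*y^2 + 14*y^3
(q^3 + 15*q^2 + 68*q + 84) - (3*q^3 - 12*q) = -2*q^3 + 15*q^2 + 80*q + 84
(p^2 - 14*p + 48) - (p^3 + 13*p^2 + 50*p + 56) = -p^3 - 12*p^2 - 64*p - 8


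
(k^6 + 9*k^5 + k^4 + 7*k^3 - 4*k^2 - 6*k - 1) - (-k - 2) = k^6 + 9*k^5 + k^4 + 7*k^3 - 4*k^2 - 5*k + 1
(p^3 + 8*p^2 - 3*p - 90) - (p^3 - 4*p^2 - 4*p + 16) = 12*p^2 + p - 106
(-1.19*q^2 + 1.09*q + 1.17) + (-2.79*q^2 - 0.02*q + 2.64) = -3.98*q^2 + 1.07*q + 3.81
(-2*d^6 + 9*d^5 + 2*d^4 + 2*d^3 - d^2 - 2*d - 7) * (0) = 0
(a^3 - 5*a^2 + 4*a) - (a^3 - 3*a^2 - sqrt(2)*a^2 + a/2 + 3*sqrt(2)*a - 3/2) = -2*a^2 + sqrt(2)*a^2 - 3*sqrt(2)*a + 7*a/2 + 3/2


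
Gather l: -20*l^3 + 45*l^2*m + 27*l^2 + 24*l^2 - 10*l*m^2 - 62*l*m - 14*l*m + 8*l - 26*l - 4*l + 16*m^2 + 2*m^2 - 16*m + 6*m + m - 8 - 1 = -20*l^3 + l^2*(45*m + 51) + l*(-10*m^2 - 76*m - 22) + 18*m^2 - 9*m - 9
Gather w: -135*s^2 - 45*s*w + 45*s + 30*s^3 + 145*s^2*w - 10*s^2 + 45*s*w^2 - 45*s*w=30*s^3 - 145*s^2 + 45*s*w^2 + 45*s + w*(145*s^2 - 90*s)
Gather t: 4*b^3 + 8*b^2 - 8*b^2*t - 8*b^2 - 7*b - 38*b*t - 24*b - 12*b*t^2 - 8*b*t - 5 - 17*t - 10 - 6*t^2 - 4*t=4*b^3 - 31*b + t^2*(-12*b - 6) + t*(-8*b^2 - 46*b - 21) - 15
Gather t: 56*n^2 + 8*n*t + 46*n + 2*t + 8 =56*n^2 + 46*n + t*(8*n + 2) + 8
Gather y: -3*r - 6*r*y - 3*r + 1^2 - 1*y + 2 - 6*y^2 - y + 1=-6*r - 6*y^2 + y*(-6*r - 2) + 4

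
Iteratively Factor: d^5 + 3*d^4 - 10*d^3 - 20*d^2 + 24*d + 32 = (d + 2)*(d^4 + d^3 - 12*d^2 + 4*d + 16) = (d - 2)*(d + 2)*(d^3 + 3*d^2 - 6*d - 8) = (d - 2)*(d + 1)*(d + 2)*(d^2 + 2*d - 8) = (d - 2)*(d + 1)*(d + 2)*(d + 4)*(d - 2)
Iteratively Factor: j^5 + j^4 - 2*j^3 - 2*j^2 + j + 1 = (j + 1)*(j^4 - 2*j^2 + 1) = (j + 1)^2*(j^3 - j^2 - j + 1) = (j - 1)*(j + 1)^2*(j^2 - 1) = (j - 1)^2*(j + 1)^2*(j + 1)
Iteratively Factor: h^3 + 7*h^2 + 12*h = (h + 3)*(h^2 + 4*h) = (h + 3)*(h + 4)*(h)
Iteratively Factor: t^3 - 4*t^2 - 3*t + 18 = (t - 3)*(t^2 - t - 6) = (t - 3)*(t + 2)*(t - 3)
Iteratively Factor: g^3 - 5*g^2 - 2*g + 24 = (g - 3)*(g^2 - 2*g - 8) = (g - 4)*(g - 3)*(g + 2)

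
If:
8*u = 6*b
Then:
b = 4*u/3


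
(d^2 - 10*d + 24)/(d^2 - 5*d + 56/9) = 9*(d^2 - 10*d + 24)/(9*d^2 - 45*d + 56)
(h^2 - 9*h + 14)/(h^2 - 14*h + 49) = (h - 2)/(h - 7)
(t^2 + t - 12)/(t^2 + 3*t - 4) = (t - 3)/(t - 1)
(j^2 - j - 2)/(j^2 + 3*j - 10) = (j + 1)/(j + 5)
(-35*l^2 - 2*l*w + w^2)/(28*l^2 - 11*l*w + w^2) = (5*l + w)/(-4*l + w)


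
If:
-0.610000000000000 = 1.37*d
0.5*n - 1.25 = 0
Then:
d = -0.45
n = 2.50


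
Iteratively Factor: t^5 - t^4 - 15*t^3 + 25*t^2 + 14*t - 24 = (t + 1)*(t^4 - 2*t^3 - 13*t^2 + 38*t - 24) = (t - 3)*(t + 1)*(t^3 + t^2 - 10*t + 8) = (t - 3)*(t - 2)*(t + 1)*(t^2 + 3*t - 4) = (t - 3)*(t - 2)*(t - 1)*(t + 1)*(t + 4)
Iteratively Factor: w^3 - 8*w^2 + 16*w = (w)*(w^2 - 8*w + 16) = w*(w - 4)*(w - 4)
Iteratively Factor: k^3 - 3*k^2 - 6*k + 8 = (k - 4)*(k^2 + k - 2) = (k - 4)*(k - 1)*(k + 2)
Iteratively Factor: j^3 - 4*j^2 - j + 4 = (j - 4)*(j^2 - 1) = (j - 4)*(j - 1)*(j + 1)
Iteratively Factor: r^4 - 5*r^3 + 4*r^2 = (r)*(r^3 - 5*r^2 + 4*r) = r^2*(r^2 - 5*r + 4) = r^2*(r - 4)*(r - 1)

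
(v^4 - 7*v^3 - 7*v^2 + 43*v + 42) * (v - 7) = v^5 - 14*v^4 + 42*v^3 + 92*v^2 - 259*v - 294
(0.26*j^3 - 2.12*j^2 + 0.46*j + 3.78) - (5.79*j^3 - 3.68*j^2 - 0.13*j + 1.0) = -5.53*j^3 + 1.56*j^2 + 0.59*j + 2.78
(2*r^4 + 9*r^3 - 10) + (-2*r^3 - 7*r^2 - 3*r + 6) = 2*r^4 + 7*r^3 - 7*r^2 - 3*r - 4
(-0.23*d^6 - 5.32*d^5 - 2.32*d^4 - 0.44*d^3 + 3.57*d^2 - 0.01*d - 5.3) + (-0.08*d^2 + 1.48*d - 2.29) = -0.23*d^6 - 5.32*d^5 - 2.32*d^4 - 0.44*d^3 + 3.49*d^2 + 1.47*d - 7.59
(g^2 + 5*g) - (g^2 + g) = 4*g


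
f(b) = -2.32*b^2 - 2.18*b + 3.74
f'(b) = -4.64*b - 2.18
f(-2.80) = -8.34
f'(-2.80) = 10.81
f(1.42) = -4.03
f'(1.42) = -8.77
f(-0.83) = 3.95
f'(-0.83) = 1.67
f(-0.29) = 4.18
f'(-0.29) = -0.83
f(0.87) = 0.09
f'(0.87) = -6.22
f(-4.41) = -31.77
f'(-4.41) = 18.28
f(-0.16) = 4.03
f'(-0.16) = -1.44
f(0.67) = 1.24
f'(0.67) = -5.29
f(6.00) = -92.86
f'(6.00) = -30.02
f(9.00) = -203.80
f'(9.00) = -43.94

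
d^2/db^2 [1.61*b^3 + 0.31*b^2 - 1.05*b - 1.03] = 9.66*b + 0.62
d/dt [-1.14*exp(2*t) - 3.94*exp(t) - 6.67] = (-2.28*exp(t) - 3.94)*exp(t)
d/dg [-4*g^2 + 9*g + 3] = 9 - 8*g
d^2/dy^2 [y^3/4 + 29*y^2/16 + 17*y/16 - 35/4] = 3*y/2 + 29/8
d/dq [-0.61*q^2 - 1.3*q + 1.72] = -1.22*q - 1.3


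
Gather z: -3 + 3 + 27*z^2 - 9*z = 27*z^2 - 9*z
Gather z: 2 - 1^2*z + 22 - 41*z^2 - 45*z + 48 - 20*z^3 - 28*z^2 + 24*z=-20*z^3 - 69*z^2 - 22*z + 72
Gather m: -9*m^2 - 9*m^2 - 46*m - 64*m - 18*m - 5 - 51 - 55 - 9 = -18*m^2 - 128*m - 120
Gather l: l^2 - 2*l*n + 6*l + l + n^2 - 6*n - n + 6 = l^2 + l*(7 - 2*n) + n^2 - 7*n + 6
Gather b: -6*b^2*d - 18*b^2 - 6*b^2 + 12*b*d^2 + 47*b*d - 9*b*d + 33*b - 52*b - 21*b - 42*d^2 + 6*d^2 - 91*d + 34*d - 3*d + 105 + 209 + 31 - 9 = b^2*(-6*d - 24) + b*(12*d^2 + 38*d - 40) - 36*d^2 - 60*d + 336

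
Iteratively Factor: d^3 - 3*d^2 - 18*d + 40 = (d - 5)*(d^2 + 2*d - 8) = (d - 5)*(d - 2)*(d + 4)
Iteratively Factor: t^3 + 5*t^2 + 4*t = (t + 4)*(t^2 + t) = (t + 1)*(t + 4)*(t)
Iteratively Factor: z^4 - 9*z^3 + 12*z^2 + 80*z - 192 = (z - 4)*(z^3 - 5*z^2 - 8*z + 48) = (z - 4)^2*(z^2 - z - 12) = (z - 4)^3*(z + 3)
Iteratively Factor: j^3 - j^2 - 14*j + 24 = (j - 2)*(j^2 + j - 12) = (j - 3)*(j - 2)*(j + 4)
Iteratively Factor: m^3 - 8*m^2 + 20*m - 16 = (m - 4)*(m^2 - 4*m + 4) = (m - 4)*(m - 2)*(m - 2)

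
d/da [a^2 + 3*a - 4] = 2*a + 3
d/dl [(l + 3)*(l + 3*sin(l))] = l + (l + 3)*(3*cos(l) + 1) + 3*sin(l)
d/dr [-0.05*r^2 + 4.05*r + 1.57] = 4.05 - 0.1*r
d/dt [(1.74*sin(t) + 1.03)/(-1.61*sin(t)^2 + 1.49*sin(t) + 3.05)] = (2.8014*sin(t)^2 + 3.3166*sin(t) + 3.7723)*cos(t)/(2.5921*sin(t)^4 - 4.7978*sin(t)^3 - 7.6009*sin(t)^2 + 9.089*sin(t) + 9.3025)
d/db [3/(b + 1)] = -3/(b + 1)^2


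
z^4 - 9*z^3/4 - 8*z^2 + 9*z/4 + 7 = (z - 4)*(z - 1)*(z + 1)*(z + 7/4)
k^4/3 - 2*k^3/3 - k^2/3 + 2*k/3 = k*(k/3 + 1/3)*(k - 2)*(k - 1)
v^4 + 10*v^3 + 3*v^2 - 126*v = v*(v - 3)*(v + 6)*(v + 7)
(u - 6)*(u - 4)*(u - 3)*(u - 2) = u^4 - 15*u^3 + 80*u^2 - 180*u + 144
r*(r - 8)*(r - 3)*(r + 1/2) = r^4 - 21*r^3/2 + 37*r^2/2 + 12*r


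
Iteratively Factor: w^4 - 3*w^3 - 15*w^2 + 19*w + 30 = (w + 3)*(w^3 - 6*w^2 + 3*w + 10) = (w + 1)*(w + 3)*(w^2 - 7*w + 10) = (w - 2)*(w + 1)*(w + 3)*(w - 5)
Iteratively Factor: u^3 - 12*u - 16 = (u - 4)*(u^2 + 4*u + 4) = (u - 4)*(u + 2)*(u + 2)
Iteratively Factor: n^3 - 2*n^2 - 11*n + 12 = (n + 3)*(n^2 - 5*n + 4) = (n - 1)*(n + 3)*(n - 4)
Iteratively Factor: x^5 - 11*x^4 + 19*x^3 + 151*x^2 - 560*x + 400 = (x - 1)*(x^4 - 10*x^3 + 9*x^2 + 160*x - 400) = (x - 5)*(x - 1)*(x^3 - 5*x^2 - 16*x + 80) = (x - 5)*(x - 4)*(x - 1)*(x^2 - x - 20) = (x - 5)*(x - 4)*(x - 1)*(x + 4)*(x - 5)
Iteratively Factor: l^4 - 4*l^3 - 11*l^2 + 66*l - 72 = (l - 2)*(l^3 - 2*l^2 - 15*l + 36) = (l - 3)*(l - 2)*(l^2 + l - 12) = (l - 3)*(l - 2)*(l + 4)*(l - 3)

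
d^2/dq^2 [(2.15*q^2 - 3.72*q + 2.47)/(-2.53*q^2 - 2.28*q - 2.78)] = (72.426816*q^3 - 4.13047800000002*q^2 - 242.473176*q - 71.324916)/(16.194277*q^6 + 43.782156*q^5 + 92.839362*q^4 + 108.069264*q^3 + 102.013212*q^2 + 52.862256*q + 21.484952)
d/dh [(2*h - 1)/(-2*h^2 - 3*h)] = (4*h^2 - 4*h - 3)/(h^2*(4*h^2 + 12*h + 9))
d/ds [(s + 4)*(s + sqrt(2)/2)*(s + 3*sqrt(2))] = 3*s^2 + 8*s + 7*sqrt(2)*s + 3 + 14*sqrt(2)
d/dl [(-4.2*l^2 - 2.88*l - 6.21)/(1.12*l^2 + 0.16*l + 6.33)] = (2.5536*l^2 - 39.2616*l - 17.2368)/(1.2544*l^4 + 0.3584*l^3 + 14.2048*l^2 + 2.0256*l + 40.0689)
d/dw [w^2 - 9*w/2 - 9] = 2*w - 9/2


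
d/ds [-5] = 0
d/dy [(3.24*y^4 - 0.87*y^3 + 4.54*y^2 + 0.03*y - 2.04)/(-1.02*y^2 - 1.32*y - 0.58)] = (-6.6096*y^5 - 11.943*y^4 - 5.22*y^3 - 4.4484*y^2 - 9.428*y - 2.7102)/(1.0404*y^4 + 2.6928*y^3 + 2.9256*y^2 + 1.5312*y + 0.3364)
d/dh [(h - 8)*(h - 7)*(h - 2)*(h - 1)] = 4*h^3 - 54*h^2 + 206*h - 198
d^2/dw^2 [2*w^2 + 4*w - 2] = 4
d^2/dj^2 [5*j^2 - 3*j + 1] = 10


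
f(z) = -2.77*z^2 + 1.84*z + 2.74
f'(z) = 1.84 - 5.54*z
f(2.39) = -8.68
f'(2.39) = -11.40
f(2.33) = -8.01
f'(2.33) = -11.07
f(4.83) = -52.99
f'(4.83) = -24.92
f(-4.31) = -56.65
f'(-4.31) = 25.72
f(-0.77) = -0.32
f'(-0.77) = 6.11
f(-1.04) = -2.17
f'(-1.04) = 7.60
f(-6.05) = -109.78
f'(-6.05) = 35.36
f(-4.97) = -74.83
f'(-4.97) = 29.37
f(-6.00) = -108.02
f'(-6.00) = 35.08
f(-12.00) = -418.22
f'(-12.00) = 68.32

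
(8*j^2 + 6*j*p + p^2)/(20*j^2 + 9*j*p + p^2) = (2*j + p)/(5*j + p)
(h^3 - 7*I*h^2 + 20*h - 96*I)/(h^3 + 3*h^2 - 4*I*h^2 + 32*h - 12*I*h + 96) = (h - 3*I)/(h + 3)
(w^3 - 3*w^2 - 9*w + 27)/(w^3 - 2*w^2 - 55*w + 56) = (w^3 - 3*w^2 - 9*w + 27)/(w^3 - 2*w^2 - 55*w + 56)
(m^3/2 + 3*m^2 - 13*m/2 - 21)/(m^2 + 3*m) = (m^3 + 6*m^2 - 13*m - 42)/(2*m*(m + 3))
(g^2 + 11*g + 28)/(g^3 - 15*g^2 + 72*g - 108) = (g^2 + 11*g + 28)/(g^3 - 15*g^2 + 72*g - 108)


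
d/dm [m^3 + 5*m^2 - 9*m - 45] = 3*m^2 + 10*m - 9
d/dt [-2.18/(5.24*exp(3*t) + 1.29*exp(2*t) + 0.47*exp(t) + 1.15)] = (34.2696*exp(2*t) + 5.6244*exp(t) + 1.0246)*exp(t)/(5.24*exp(3*t) + 1.29*exp(2*t) + 0.47*exp(t) + 1.15)^2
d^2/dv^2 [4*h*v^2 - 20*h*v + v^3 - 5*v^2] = 8*h + 6*v - 10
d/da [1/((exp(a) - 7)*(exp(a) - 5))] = 2*(6 - exp(a))*exp(a)/(exp(4*a) - 24*exp(3*a) + 214*exp(2*a) - 840*exp(a) + 1225)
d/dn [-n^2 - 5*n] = -2*n - 5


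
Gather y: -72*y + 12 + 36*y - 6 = 6 - 36*y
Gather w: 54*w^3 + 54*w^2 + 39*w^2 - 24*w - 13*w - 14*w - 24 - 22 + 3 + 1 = 54*w^3 + 93*w^2 - 51*w - 42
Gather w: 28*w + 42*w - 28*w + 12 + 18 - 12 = 42*w + 18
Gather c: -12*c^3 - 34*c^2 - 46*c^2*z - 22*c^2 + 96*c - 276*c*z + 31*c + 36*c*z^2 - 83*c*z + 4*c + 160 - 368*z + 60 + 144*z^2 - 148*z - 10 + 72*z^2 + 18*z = -12*c^3 + c^2*(-46*z - 56) + c*(36*z^2 - 359*z + 131) + 216*z^2 - 498*z + 210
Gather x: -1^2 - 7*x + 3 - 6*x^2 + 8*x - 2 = -6*x^2 + x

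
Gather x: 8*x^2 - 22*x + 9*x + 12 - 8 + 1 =8*x^2 - 13*x + 5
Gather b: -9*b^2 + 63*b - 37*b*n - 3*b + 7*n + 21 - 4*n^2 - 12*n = -9*b^2 + b*(60 - 37*n) - 4*n^2 - 5*n + 21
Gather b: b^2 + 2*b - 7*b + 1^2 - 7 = b^2 - 5*b - 6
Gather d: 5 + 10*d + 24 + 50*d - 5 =60*d + 24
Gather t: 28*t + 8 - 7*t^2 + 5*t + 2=-7*t^2 + 33*t + 10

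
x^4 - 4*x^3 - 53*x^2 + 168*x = x*(x - 8)*(x - 3)*(x + 7)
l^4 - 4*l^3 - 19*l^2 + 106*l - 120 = (l - 4)*(l - 3)*(l - 2)*(l + 5)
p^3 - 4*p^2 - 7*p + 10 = (p - 5)*(p - 1)*(p + 2)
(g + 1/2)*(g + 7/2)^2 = g^3 + 15*g^2/2 + 63*g/4 + 49/8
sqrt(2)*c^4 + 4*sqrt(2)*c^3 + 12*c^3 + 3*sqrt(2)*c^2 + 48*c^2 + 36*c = c*(c + 3)*(c + 6*sqrt(2))*(sqrt(2)*c + sqrt(2))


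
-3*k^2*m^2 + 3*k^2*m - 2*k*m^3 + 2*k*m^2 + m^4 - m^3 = m*(-3*k + m)*(k + m)*(m - 1)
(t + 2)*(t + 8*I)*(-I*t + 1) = -I*t^3 + 9*t^2 - 2*I*t^2 + 18*t + 8*I*t + 16*I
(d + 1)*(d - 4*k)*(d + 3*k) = d^3 - d^2*k + d^2 - 12*d*k^2 - d*k - 12*k^2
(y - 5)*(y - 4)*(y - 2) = y^3 - 11*y^2 + 38*y - 40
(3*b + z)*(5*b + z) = 15*b^2 + 8*b*z + z^2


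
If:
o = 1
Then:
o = 1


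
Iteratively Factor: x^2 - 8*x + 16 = (x - 4)*(x - 4)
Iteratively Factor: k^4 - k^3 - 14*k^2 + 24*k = (k - 3)*(k^3 + 2*k^2 - 8*k) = k*(k - 3)*(k^2 + 2*k - 8) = k*(k - 3)*(k - 2)*(k + 4)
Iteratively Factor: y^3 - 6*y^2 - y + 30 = (y + 2)*(y^2 - 8*y + 15) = (y - 3)*(y + 2)*(y - 5)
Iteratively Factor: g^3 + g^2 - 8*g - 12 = (g + 2)*(g^2 - g - 6) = (g - 3)*(g + 2)*(g + 2)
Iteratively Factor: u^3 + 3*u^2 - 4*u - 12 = (u + 2)*(u^2 + u - 6) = (u - 2)*(u + 2)*(u + 3)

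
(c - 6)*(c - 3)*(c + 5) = c^3 - 4*c^2 - 27*c + 90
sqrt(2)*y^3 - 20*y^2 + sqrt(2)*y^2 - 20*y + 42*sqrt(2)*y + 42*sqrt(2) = (y - 7*sqrt(2))*(y - 3*sqrt(2))*(sqrt(2)*y + sqrt(2))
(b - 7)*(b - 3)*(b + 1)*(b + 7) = b^4 - 2*b^3 - 52*b^2 + 98*b + 147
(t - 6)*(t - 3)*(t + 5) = t^3 - 4*t^2 - 27*t + 90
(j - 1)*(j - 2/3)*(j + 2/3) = j^3 - j^2 - 4*j/9 + 4/9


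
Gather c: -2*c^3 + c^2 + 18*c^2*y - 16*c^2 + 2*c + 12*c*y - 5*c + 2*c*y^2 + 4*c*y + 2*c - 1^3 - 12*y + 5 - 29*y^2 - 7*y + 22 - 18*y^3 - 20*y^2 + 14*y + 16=-2*c^3 + c^2*(18*y - 15) + c*(2*y^2 + 16*y - 1) - 18*y^3 - 49*y^2 - 5*y + 42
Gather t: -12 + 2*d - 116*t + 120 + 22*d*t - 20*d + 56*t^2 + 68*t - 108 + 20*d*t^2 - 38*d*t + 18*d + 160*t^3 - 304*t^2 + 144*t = 160*t^3 + t^2*(20*d - 248) + t*(96 - 16*d)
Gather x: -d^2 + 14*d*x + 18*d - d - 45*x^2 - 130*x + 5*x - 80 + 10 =-d^2 + 17*d - 45*x^2 + x*(14*d - 125) - 70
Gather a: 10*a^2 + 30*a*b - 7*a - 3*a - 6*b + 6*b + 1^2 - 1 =10*a^2 + a*(30*b - 10)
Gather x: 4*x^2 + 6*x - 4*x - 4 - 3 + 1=4*x^2 + 2*x - 6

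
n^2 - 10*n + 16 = (n - 8)*(n - 2)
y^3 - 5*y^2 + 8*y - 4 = (y - 2)^2*(y - 1)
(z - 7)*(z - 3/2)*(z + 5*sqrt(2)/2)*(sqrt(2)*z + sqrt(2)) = sqrt(2)*z^4 - 15*sqrt(2)*z^3/2 + 5*z^3 - 75*z^2/2 + 2*sqrt(2)*z^2 + 10*z + 21*sqrt(2)*z/2 + 105/2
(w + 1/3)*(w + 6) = w^2 + 19*w/3 + 2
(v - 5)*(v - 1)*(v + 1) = v^3 - 5*v^2 - v + 5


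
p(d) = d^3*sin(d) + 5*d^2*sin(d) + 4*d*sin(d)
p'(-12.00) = -721.55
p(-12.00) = -566.62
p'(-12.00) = -721.55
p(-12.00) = -566.62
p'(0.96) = 18.76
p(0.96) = 7.65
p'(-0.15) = -0.87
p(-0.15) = 0.07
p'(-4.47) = 20.43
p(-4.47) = -7.08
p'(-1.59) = 4.27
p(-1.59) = -2.26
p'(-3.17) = -5.64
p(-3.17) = 0.16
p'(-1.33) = 4.16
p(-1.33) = -1.14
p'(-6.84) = -136.45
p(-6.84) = 59.95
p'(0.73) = 13.05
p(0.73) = 3.98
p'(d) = d^3*cos(d) + 3*d^2*sin(d) + 5*d^2*cos(d) + 10*d*sin(d) + 4*d*cos(d) + 4*sin(d)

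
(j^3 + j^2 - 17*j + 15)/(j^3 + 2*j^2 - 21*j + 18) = (j + 5)/(j + 6)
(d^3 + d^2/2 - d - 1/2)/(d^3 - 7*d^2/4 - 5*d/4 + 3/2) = 2*(2*d^2 - d - 1)/(4*d^2 - 11*d + 6)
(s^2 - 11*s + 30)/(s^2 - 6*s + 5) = (s - 6)/(s - 1)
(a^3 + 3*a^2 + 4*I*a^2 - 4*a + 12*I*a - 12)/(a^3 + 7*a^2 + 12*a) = (a^2 + 4*I*a - 4)/(a*(a + 4))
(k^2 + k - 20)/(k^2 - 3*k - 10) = (-k^2 - k + 20)/(-k^2 + 3*k + 10)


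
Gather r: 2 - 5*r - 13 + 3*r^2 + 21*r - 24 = 3*r^2 + 16*r - 35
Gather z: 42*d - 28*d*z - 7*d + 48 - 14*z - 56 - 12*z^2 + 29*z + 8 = 35*d - 12*z^2 + z*(15 - 28*d)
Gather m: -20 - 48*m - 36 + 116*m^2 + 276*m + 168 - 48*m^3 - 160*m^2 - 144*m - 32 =-48*m^3 - 44*m^2 + 84*m + 80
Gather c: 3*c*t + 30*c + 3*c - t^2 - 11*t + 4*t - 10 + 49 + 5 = c*(3*t + 33) - t^2 - 7*t + 44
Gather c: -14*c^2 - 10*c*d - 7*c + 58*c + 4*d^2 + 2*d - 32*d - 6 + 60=-14*c^2 + c*(51 - 10*d) + 4*d^2 - 30*d + 54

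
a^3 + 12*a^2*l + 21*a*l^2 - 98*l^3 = (a - 2*l)*(a + 7*l)^2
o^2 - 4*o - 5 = (o - 5)*(o + 1)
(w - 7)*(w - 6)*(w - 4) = w^3 - 17*w^2 + 94*w - 168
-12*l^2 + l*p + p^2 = (-3*l + p)*(4*l + p)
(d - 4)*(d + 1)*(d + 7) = d^3 + 4*d^2 - 25*d - 28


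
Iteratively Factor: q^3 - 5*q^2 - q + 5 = (q - 1)*(q^2 - 4*q - 5) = (q - 5)*(q - 1)*(q + 1)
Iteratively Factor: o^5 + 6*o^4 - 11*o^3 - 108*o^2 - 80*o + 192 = (o + 4)*(o^4 + 2*o^3 - 19*o^2 - 32*o + 48) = (o + 3)*(o + 4)*(o^3 - o^2 - 16*o + 16) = (o + 3)*(o + 4)^2*(o^2 - 5*o + 4) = (o - 4)*(o + 3)*(o + 4)^2*(o - 1)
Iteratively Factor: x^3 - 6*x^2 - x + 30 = (x + 2)*(x^2 - 8*x + 15) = (x - 3)*(x + 2)*(x - 5)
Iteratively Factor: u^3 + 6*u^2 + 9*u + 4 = (u + 1)*(u^2 + 5*u + 4) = (u + 1)^2*(u + 4)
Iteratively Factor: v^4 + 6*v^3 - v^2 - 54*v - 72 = (v + 2)*(v^3 + 4*v^2 - 9*v - 36) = (v - 3)*(v + 2)*(v^2 + 7*v + 12) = (v - 3)*(v + 2)*(v + 4)*(v + 3)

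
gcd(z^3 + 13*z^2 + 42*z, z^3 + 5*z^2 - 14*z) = z^2 + 7*z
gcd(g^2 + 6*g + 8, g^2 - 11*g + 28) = 1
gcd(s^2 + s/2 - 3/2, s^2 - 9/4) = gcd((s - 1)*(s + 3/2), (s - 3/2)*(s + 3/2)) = s + 3/2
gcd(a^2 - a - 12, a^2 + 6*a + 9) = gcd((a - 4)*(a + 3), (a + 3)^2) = a + 3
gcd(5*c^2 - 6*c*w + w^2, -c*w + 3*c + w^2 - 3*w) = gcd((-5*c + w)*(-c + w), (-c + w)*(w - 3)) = -c + w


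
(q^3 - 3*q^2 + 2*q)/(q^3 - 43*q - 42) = q*(-q^2 + 3*q - 2)/(-q^3 + 43*q + 42)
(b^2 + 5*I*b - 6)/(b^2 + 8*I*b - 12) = (b + 3*I)/(b + 6*I)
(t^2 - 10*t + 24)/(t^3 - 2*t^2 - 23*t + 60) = (t - 6)/(t^2 + 2*t - 15)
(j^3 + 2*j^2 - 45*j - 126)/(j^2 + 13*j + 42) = (j^2 - 4*j - 21)/(j + 7)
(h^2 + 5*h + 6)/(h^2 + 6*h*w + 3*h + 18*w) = (h + 2)/(h + 6*w)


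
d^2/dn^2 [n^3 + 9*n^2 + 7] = 6*n + 18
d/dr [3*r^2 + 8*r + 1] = 6*r + 8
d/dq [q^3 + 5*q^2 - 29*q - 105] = 3*q^2 + 10*q - 29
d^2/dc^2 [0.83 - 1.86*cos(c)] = 1.86*cos(c)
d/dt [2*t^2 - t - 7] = 4*t - 1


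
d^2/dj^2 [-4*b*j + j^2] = 2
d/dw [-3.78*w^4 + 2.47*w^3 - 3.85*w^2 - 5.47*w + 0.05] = -15.12*w^3 + 7.41*w^2 - 7.7*w - 5.47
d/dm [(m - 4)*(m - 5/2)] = 2*m - 13/2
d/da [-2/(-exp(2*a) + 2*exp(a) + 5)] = 4*(1 - exp(a))*exp(a)/(-exp(2*a) + 2*exp(a) + 5)^2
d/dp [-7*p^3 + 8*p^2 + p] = -21*p^2 + 16*p + 1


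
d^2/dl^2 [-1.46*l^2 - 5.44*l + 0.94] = -2.92000000000000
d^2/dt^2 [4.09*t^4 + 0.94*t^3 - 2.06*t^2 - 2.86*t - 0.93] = 49.08*t^2 + 5.64*t - 4.12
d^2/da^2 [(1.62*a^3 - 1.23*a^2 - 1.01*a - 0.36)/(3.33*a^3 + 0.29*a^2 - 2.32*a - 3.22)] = (-5.6843418860808e-14*a^7 - 30.407562*a^6 + 7.89409799999999*a^5 + 97.6762260000001*a^4 - 187.171798*a^3 - 47.731428*a^2 + 73.414452*a - 14.96372)/(36.926037*a^9 + 9.647343*a^8 - 76.338585*a^7 - 120.536929*a^6 + 34.527516*a^5 + 153.128874*a^4 + 104.091644*a^3 - 42.973476*a^2 - 72.164064*a - 33.386248)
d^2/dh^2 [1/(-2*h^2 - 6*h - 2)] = (h^2 + 3*h - (2*h + 3)^2 + 1)/(h^2 + 3*h + 1)^3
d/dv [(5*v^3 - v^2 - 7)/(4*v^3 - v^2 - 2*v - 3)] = (-v^4 - 20*v^3 + 41*v^2 - 8*v - 14)/(16*v^6 - 8*v^5 - 15*v^4 - 20*v^3 + 10*v^2 + 12*v + 9)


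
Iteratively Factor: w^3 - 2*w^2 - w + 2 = (w + 1)*(w^2 - 3*w + 2) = (w - 1)*(w + 1)*(w - 2)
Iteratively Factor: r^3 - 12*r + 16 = (r + 4)*(r^2 - 4*r + 4) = (r - 2)*(r + 4)*(r - 2)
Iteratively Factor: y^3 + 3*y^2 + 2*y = (y)*(y^2 + 3*y + 2) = y*(y + 1)*(y + 2)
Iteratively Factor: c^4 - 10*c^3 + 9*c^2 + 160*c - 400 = (c - 5)*(c^3 - 5*c^2 - 16*c + 80) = (c - 5)^2*(c^2 - 16) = (c - 5)^2*(c + 4)*(c - 4)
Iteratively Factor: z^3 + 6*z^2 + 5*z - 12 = (z + 4)*(z^2 + 2*z - 3) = (z - 1)*(z + 4)*(z + 3)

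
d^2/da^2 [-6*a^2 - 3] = -12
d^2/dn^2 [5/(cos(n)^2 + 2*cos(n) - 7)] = 5*(-8*sin(n)^4 + 68*sin(n)^2 - 13*cos(n) - 3*cos(3*n) - 16)/(2*(-sin(n)^2 + 2*cos(n) - 6)^3)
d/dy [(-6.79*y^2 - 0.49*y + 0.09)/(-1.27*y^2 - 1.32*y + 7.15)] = (8.3405*y^2 - 96.8684*y - 3.3847)/(1.6129*y^4 + 3.3528*y^3 - 16.4186*y^2 - 18.876*y + 51.1225)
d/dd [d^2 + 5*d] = 2*d + 5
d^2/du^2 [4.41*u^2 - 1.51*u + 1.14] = 8.82000000000000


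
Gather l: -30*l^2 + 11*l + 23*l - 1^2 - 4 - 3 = -30*l^2 + 34*l - 8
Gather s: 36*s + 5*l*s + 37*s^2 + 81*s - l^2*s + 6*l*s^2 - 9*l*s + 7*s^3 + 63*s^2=7*s^3 + s^2*(6*l + 100) + s*(-l^2 - 4*l + 117)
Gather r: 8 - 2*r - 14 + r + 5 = -r - 1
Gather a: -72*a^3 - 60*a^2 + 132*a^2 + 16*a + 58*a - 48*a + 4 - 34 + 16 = -72*a^3 + 72*a^2 + 26*a - 14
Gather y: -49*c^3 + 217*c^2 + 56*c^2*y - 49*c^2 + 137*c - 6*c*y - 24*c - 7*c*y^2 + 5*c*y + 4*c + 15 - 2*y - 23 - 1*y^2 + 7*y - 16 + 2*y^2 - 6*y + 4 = -49*c^3 + 168*c^2 + 117*c + y^2*(1 - 7*c) + y*(56*c^2 - c - 1) - 20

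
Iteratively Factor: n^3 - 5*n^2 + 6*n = (n)*(n^2 - 5*n + 6) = n*(n - 2)*(n - 3)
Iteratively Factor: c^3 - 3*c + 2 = (c - 1)*(c^2 + c - 2) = (c - 1)^2*(c + 2)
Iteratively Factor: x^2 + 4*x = (x + 4)*(x)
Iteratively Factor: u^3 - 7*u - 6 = (u + 2)*(u^2 - 2*u - 3) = (u + 1)*(u + 2)*(u - 3)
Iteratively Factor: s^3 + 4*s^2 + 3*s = (s)*(s^2 + 4*s + 3) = s*(s + 3)*(s + 1)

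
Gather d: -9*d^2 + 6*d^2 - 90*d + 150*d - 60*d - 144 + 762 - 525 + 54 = 147 - 3*d^2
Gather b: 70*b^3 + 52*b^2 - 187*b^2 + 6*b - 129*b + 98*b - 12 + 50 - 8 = 70*b^3 - 135*b^2 - 25*b + 30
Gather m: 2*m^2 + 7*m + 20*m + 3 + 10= 2*m^2 + 27*m + 13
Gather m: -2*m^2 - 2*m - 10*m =-2*m^2 - 12*m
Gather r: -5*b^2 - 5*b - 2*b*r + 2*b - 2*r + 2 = -5*b^2 - 3*b + r*(-2*b - 2) + 2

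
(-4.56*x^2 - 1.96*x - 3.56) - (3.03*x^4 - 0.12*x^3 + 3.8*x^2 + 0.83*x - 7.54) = -3.03*x^4 + 0.12*x^3 - 8.36*x^2 - 2.79*x + 3.98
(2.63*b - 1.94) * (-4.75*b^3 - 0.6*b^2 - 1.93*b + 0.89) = -12.4925*b^4 + 7.637*b^3 - 3.9119*b^2 + 6.0849*b - 1.7266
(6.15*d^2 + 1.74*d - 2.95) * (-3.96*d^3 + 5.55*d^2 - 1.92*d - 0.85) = -24.354*d^5 + 27.2421*d^4 + 9.531*d^3 - 24.9408*d^2 + 4.185*d + 2.5075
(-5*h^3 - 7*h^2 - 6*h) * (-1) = 5*h^3 + 7*h^2 + 6*h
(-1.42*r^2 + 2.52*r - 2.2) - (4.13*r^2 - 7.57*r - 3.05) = -5.55*r^2 + 10.09*r + 0.85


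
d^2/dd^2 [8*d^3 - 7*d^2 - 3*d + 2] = 48*d - 14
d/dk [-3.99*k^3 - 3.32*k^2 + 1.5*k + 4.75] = -11.97*k^2 - 6.64*k + 1.5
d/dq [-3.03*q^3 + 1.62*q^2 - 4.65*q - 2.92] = -9.09*q^2 + 3.24*q - 4.65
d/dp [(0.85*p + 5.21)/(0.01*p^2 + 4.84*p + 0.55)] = (0.0085*p^2 + 4.114*p - (0.02*p + 4.84)*(0.85*p + 5.21) + 0.4675)/(0.01*p^2 + 4.84*p + 0.55)^2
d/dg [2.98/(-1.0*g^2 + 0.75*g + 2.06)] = (5.96*g - 2.235)/(-1.0*g^2 + 0.75*g + 2.06)^2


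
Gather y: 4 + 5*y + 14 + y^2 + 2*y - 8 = y^2 + 7*y + 10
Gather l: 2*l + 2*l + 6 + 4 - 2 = 4*l + 8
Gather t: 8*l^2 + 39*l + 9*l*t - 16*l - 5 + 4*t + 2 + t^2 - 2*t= 8*l^2 + 23*l + t^2 + t*(9*l + 2) - 3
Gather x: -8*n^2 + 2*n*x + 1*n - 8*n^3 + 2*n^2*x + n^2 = -8*n^3 - 7*n^2 + n + x*(2*n^2 + 2*n)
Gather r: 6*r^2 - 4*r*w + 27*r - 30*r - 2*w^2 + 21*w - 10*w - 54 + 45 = 6*r^2 + r*(-4*w - 3) - 2*w^2 + 11*w - 9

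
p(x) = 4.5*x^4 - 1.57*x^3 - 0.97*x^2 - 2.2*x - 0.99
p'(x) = 18.0*x^3 - 4.71*x^2 - 1.94*x - 2.2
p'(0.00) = -2.20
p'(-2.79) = -424.37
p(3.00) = 305.79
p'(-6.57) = -5297.44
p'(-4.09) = -1304.58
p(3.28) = 446.80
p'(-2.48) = -300.91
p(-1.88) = 66.36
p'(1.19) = 19.15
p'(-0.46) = -4.06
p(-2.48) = 192.67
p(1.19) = 1.40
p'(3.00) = 435.59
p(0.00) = -0.99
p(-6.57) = 8801.27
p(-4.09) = 1358.43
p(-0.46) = 0.17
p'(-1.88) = -134.80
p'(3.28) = 575.94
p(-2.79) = 304.36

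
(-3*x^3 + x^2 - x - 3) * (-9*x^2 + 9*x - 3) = 27*x^5 - 36*x^4 + 27*x^3 + 15*x^2 - 24*x + 9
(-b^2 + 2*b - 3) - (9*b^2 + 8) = -10*b^2 + 2*b - 11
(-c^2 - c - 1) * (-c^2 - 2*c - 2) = c^4 + 3*c^3 + 5*c^2 + 4*c + 2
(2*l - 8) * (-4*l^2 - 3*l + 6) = -8*l^3 + 26*l^2 + 36*l - 48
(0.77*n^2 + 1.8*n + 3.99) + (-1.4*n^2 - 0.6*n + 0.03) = -0.63*n^2 + 1.2*n + 4.02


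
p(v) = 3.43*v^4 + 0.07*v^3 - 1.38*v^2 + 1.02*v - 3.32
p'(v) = 13.72*v^3 + 0.21*v^2 - 2.76*v + 1.02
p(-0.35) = -3.80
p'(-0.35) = 1.42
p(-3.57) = 529.41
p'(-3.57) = -610.70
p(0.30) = -3.11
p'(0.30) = 0.58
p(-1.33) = 3.45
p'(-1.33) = -27.22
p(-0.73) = -3.85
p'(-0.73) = -2.19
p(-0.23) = -3.62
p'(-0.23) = 1.50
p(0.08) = -3.25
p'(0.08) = 0.81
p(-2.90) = 223.01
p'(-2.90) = -323.83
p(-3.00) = 257.14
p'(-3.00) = -359.25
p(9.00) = 22449.34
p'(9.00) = 9995.07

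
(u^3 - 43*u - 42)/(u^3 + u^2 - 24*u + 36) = (u^2 - 6*u - 7)/(u^2 - 5*u + 6)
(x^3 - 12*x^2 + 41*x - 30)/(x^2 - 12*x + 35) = (x^2 - 7*x + 6)/(x - 7)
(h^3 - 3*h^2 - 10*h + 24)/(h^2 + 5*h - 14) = (h^2 - h - 12)/(h + 7)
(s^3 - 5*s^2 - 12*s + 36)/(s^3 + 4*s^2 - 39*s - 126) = (s - 2)/(s + 7)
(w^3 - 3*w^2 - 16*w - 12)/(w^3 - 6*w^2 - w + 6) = (w + 2)/(w - 1)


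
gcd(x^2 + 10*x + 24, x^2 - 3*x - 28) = x + 4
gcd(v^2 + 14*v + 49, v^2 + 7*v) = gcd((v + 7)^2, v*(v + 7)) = v + 7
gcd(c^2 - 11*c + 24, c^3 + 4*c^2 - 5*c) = 1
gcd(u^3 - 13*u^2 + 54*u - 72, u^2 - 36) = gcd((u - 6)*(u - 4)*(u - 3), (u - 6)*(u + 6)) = u - 6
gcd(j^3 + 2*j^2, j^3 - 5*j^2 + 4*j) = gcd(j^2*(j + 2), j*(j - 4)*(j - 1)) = j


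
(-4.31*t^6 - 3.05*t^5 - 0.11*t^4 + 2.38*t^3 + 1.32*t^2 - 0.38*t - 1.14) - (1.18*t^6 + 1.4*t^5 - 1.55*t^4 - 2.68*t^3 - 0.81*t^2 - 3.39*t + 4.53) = -5.49*t^6 - 4.45*t^5 + 1.44*t^4 + 5.06*t^3 + 2.13*t^2 + 3.01*t - 5.67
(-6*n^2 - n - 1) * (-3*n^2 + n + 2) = 18*n^4 - 3*n^3 - 10*n^2 - 3*n - 2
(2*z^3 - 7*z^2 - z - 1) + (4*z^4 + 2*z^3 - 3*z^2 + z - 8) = 4*z^4 + 4*z^3 - 10*z^2 - 9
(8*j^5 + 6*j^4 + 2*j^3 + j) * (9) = 72*j^5 + 54*j^4 + 18*j^3 + 9*j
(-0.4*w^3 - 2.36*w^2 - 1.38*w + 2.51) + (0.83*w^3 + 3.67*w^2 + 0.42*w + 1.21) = 0.43*w^3 + 1.31*w^2 - 0.96*w + 3.72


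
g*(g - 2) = g^2 - 2*g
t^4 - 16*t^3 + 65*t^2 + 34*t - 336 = (t - 8)*(t - 7)*(t - 3)*(t + 2)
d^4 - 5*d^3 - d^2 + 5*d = d*(d - 5)*(d - 1)*(d + 1)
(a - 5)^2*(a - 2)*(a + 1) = a^4 - 11*a^3 + 33*a^2 - 5*a - 50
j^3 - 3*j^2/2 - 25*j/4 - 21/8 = (j - 7/2)*(j + 1/2)*(j + 3/2)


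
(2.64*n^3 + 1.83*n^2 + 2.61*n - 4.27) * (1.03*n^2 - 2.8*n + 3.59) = 2.7192*n^5 - 5.5071*n^4 + 7.0419*n^3 - 5.1364*n^2 + 21.3259*n - 15.3293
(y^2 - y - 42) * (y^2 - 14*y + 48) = y^4 - 15*y^3 + 20*y^2 + 540*y - 2016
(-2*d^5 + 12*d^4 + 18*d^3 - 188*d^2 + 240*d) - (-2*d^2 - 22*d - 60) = -2*d^5 + 12*d^4 + 18*d^3 - 186*d^2 + 262*d + 60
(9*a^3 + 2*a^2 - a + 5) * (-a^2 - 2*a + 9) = -9*a^5 - 20*a^4 + 78*a^3 + 15*a^2 - 19*a + 45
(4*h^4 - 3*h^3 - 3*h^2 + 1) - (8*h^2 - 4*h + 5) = 4*h^4 - 3*h^3 - 11*h^2 + 4*h - 4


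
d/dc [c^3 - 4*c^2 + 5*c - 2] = 3*c^2 - 8*c + 5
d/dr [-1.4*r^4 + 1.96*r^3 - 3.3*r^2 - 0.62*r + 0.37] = -5.6*r^3 + 5.88*r^2 - 6.6*r - 0.62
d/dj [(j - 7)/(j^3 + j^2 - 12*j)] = (j*(j^2 + j - 12) - (j - 7)*(3*j^2 + 2*j - 12))/(j^2*(j^2 + j - 12)^2)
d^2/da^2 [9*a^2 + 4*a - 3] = 18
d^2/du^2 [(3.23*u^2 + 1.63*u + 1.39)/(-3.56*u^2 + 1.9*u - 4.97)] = (-85.011376*u^3 + 237.196392*u^2 + 229.451256*u - 151.200698)/(45.118016*u^6 - 72.23952*u^5 + 227.518176*u^4 - 208.56148*u^3 + 317.630712*u^2 - 140.79513*u + 122.763473)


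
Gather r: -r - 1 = -r - 1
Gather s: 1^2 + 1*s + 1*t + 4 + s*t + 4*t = s*(t + 1) + 5*t + 5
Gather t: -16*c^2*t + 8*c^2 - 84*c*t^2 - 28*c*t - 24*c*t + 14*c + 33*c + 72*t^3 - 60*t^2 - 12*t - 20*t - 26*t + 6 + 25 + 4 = 8*c^2 + 47*c + 72*t^3 + t^2*(-84*c - 60) + t*(-16*c^2 - 52*c - 58) + 35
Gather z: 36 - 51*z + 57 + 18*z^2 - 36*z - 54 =18*z^2 - 87*z + 39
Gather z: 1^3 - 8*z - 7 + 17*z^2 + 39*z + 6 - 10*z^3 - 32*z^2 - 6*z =-10*z^3 - 15*z^2 + 25*z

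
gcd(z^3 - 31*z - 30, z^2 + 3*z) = 1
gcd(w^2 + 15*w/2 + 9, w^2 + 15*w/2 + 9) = w^2 + 15*w/2 + 9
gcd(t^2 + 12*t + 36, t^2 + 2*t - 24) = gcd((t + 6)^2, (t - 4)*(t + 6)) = t + 6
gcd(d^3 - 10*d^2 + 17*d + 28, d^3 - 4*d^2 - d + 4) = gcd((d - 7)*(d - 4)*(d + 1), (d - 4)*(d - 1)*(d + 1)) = d^2 - 3*d - 4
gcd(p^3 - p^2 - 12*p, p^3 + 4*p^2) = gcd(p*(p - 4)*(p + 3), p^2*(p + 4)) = p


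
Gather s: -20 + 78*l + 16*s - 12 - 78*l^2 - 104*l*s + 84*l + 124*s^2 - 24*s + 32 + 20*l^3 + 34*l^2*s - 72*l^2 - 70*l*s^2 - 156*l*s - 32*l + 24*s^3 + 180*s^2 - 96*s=20*l^3 - 150*l^2 + 130*l + 24*s^3 + s^2*(304 - 70*l) + s*(34*l^2 - 260*l - 104)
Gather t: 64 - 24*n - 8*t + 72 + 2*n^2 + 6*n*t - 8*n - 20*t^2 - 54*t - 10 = 2*n^2 - 32*n - 20*t^2 + t*(6*n - 62) + 126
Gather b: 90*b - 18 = 90*b - 18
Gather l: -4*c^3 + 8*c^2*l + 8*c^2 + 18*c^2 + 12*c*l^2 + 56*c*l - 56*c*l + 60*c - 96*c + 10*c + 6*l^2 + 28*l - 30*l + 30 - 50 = -4*c^3 + 26*c^2 - 26*c + l^2*(12*c + 6) + l*(8*c^2 - 2) - 20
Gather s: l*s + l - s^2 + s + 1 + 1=l - s^2 + s*(l + 1) + 2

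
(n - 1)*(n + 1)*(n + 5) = n^3 + 5*n^2 - n - 5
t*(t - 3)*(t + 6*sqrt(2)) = t^3 - 3*t^2 + 6*sqrt(2)*t^2 - 18*sqrt(2)*t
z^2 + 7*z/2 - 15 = (z - 5/2)*(z + 6)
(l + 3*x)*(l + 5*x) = l^2 + 8*l*x + 15*x^2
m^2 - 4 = (m - 2)*(m + 2)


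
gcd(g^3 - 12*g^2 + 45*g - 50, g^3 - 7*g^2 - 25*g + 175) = g - 5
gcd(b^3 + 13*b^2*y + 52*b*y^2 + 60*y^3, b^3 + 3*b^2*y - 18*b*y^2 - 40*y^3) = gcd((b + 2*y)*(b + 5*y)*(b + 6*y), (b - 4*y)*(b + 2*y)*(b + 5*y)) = b^2 + 7*b*y + 10*y^2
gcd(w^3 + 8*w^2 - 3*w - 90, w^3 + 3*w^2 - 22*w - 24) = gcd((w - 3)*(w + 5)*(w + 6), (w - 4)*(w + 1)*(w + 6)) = w + 6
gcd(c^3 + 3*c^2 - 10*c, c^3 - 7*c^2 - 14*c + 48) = c - 2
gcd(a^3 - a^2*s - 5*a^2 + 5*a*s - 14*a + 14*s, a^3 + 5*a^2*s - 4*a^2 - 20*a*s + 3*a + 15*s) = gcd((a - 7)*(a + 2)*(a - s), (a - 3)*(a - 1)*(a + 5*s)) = 1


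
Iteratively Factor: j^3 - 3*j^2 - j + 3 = (j - 3)*(j^2 - 1) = (j - 3)*(j - 1)*(j + 1)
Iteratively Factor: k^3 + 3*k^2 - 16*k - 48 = (k + 4)*(k^2 - k - 12) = (k + 3)*(k + 4)*(k - 4)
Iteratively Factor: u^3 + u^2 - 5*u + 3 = (u - 1)*(u^2 + 2*u - 3) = (u - 1)^2*(u + 3)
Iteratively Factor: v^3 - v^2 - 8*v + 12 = (v + 3)*(v^2 - 4*v + 4) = (v - 2)*(v + 3)*(v - 2)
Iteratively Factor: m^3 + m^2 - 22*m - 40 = (m + 2)*(m^2 - m - 20) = (m - 5)*(m + 2)*(m + 4)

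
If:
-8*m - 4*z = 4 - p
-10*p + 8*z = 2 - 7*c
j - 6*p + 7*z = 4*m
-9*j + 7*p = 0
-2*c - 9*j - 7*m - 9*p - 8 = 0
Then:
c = 19058/72819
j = -2492/8091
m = -22756/72819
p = -356/899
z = -34516/72819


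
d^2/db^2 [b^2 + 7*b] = 2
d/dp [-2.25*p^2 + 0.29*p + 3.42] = 0.29 - 4.5*p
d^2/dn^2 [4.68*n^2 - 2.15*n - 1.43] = 9.36000000000000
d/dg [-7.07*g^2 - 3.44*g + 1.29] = -14.14*g - 3.44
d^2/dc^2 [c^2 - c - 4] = 2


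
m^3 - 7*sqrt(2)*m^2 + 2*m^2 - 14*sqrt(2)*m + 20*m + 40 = (m + 2)*(m - 5*sqrt(2))*(m - 2*sqrt(2))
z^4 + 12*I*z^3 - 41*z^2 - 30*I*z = z*(z + I)*(z + 5*I)*(z + 6*I)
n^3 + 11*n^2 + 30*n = n*(n + 5)*(n + 6)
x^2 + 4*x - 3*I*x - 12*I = (x + 4)*(x - 3*I)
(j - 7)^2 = j^2 - 14*j + 49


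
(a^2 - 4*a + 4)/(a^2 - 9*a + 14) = (a - 2)/(a - 7)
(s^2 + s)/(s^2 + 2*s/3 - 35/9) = 9*s*(s + 1)/(9*s^2 + 6*s - 35)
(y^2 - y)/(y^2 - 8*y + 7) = y/(y - 7)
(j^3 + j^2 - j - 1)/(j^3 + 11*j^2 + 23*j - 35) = (j^2 + 2*j + 1)/(j^2 + 12*j + 35)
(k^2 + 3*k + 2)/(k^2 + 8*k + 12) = (k + 1)/(k + 6)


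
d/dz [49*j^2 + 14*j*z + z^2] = 14*j + 2*z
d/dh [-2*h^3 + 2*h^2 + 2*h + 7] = -6*h^2 + 4*h + 2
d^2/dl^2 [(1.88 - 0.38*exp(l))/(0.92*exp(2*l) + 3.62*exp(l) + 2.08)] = (-0.321632*exp(4*l) + 7.63048*exp(3*l) + 23.146464*exp(2*l) + 13.107248*exp(l) - 15.79968)*exp(l)/(0.778688*exp(6*l) + 9.191904*exp(5*l) + 41.44968*exp(4*l) + 89.00132*exp(3*l) + 93.71232*exp(2*l) + 46.984704*exp(l) + 8.998912)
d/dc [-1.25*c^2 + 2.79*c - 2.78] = 2.79 - 2.5*c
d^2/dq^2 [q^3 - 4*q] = 6*q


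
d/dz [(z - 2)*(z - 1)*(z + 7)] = 3*z^2 + 8*z - 19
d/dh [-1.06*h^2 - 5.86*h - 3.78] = -2.12*h - 5.86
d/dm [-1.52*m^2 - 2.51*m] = -3.04*m - 2.51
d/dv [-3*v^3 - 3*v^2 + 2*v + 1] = -9*v^2 - 6*v + 2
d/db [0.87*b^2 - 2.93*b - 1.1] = 1.74*b - 2.93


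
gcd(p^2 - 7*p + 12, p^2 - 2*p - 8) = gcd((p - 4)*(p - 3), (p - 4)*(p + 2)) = p - 4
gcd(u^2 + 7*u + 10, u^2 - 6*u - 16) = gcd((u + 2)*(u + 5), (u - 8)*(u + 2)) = u + 2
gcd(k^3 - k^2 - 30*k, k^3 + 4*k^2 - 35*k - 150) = k^2 - k - 30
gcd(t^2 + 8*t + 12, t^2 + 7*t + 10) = t + 2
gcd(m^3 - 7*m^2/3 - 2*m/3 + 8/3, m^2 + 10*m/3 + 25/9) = 1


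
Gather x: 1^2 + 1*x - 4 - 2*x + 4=1 - x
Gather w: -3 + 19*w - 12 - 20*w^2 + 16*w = -20*w^2 + 35*w - 15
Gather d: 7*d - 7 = 7*d - 7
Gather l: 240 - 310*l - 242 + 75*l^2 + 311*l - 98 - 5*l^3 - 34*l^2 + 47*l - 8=-5*l^3 + 41*l^2 + 48*l - 108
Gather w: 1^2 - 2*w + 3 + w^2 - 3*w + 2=w^2 - 5*w + 6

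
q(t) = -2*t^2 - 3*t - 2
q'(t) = -4*t - 3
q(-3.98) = -21.74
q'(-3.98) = 12.92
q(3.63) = -39.24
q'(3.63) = -17.52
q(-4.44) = -28.11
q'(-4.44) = 14.76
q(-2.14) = -4.74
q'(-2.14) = 5.56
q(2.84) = -26.65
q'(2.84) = -14.36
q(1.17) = -8.25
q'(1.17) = -7.68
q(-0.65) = -0.90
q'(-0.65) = -0.40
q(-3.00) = -11.00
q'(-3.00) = 9.00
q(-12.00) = -254.00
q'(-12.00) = 45.00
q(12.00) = -326.00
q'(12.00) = -51.00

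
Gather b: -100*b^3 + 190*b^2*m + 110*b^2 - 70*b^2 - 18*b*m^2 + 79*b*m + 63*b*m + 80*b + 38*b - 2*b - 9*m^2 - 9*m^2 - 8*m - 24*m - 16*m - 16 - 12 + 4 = -100*b^3 + b^2*(190*m + 40) + b*(-18*m^2 + 142*m + 116) - 18*m^2 - 48*m - 24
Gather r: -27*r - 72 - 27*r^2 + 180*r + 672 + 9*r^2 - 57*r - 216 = -18*r^2 + 96*r + 384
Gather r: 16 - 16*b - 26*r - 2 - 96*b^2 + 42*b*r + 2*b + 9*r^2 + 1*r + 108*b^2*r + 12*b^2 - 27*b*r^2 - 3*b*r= -84*b^2 - 14*b + r^2*(9 - 27*b) + r*(108*b^2 + 39*b - 25) + 14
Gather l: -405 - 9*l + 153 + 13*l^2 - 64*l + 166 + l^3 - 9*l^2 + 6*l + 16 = l^3 + 4*l^2 - 67*l - 70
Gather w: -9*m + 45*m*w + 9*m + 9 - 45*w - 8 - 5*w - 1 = w*(45*m - 50)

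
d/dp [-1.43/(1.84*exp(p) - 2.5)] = 2.6312*exp(p)/(1.84*exp(p) - 2.5)^2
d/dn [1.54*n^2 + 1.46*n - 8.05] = 3.08*n + 1.46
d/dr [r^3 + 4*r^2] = r*(3*r + 8)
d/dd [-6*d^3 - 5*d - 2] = -18*d^2 - 5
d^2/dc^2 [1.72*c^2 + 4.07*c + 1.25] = 3.44000000000000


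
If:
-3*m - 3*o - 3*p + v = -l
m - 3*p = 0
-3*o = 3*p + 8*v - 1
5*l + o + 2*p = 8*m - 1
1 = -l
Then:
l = -1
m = -115/231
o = 22/63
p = -115/693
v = 13/231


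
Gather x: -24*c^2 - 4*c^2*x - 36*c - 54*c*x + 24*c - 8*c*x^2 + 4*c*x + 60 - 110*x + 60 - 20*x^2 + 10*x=-24*c^2 - 12*c + x^2*(-8*c - 20) + x*(-4*c^2 - 50*c - 100) + 120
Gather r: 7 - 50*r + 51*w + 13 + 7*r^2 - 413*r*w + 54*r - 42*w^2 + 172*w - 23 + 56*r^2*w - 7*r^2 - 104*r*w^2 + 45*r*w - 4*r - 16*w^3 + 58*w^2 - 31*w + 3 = 56*r^2*w + r*(-104*w^2 - 368*w) - 16*w^3 + 16*w^2 + 192*w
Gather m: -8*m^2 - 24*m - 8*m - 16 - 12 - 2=-8*m^2 - 32*m - 30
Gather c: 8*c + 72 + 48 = 8*c + 120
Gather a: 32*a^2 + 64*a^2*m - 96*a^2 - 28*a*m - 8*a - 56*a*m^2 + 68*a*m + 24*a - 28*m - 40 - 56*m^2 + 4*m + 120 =a^2*(64*m - 64) + a*(-56*m^2 + 40*m + 16) - 56*m^2 - 24*m + 80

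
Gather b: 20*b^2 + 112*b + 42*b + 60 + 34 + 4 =20*b^2 + 154*b + 98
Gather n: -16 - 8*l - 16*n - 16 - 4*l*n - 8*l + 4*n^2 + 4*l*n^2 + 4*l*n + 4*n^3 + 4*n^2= -16*l + 4*n^3 + n^2*(4*l + 8) - 16*n - 32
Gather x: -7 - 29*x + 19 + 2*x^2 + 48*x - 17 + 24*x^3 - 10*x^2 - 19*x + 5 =24*x^3 - 8*x^2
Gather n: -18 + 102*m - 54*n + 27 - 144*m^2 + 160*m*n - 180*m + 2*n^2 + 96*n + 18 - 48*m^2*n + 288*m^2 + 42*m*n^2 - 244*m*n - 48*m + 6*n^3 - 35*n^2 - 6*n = 144*m^2 - 126*m + 6*n^3 + n^2*(42*m - 33) + n*(-48*m^2 - 84*m + 36) + 27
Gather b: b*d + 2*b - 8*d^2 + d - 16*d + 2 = b*(d + 2) - 8*d^2 - 15*d + 2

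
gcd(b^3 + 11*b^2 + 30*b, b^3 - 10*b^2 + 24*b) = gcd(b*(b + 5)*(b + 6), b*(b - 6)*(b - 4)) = b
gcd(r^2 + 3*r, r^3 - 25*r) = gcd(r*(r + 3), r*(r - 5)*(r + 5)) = r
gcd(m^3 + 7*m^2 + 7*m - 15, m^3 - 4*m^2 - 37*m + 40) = m^2 + 4*m - 5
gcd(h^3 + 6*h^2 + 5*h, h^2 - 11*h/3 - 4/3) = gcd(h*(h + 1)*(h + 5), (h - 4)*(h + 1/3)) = 1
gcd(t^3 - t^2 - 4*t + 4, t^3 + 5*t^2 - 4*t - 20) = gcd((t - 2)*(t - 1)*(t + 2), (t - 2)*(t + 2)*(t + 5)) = t^2 - 4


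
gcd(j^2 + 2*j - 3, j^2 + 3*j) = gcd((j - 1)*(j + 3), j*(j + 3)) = j + 3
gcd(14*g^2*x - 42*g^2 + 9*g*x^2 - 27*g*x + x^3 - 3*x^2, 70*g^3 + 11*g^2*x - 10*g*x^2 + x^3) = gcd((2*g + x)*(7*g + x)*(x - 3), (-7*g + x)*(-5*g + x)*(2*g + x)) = 2*g + x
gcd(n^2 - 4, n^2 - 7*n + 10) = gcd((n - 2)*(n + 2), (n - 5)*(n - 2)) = n - 2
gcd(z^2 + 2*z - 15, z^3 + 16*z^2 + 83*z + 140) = z + 5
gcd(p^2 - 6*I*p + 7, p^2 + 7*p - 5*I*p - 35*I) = 1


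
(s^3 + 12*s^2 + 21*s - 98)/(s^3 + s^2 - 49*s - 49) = (s^2 + 5*s - 14)/(s^2 - 6*s - 7)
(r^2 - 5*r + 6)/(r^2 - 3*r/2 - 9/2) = 2*(r - 2)/(2*r + 3)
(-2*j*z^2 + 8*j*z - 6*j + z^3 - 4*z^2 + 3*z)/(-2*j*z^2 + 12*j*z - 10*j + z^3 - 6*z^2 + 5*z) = (z - 3)/(z - 5)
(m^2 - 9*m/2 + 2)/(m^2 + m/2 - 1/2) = (m - 4)/(m + 1)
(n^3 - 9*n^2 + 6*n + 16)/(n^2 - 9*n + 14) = (n^2 - 7*n - 8)/(n - 7)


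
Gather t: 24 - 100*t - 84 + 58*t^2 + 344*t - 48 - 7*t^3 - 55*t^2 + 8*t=-7*t^3 + 3*t^2 + 252*t - 108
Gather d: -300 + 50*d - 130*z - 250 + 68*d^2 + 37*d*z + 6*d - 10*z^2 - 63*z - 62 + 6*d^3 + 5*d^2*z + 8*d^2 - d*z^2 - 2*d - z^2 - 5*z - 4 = 6*d^3 + d^2*(5*z + 76) + d*(-z^2 + 37*z + 54) - 11*z^2 - 198*z - 616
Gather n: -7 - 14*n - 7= -14*n - 14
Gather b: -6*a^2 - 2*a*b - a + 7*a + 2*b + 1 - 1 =-6*a^2 + 6*a + b*(2 - 2*a)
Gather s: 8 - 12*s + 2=10 - 12*s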